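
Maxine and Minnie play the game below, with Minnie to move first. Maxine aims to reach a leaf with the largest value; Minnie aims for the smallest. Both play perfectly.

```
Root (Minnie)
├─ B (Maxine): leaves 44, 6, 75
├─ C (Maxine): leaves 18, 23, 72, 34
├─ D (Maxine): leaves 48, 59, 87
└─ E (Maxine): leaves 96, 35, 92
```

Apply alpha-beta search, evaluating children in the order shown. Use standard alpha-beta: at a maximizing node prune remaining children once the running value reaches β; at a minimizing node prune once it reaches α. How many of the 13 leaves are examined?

B [α=-∞,β=+∞]: v=75
C [α=-∞,β=75]: v=72
D [α=-∞,β=72]: v=87
E [α=-∞,β=72]: v=96 after child 1 ≥ β → β-cutoff, skip 2
Root [α=-∞,β=+∞]: v=72
Leaves evaluated: 11 of 13.

11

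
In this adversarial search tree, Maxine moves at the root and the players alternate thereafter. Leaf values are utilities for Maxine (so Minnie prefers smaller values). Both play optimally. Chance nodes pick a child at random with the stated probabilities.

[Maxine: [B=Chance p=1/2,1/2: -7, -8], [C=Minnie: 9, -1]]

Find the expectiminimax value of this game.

B (Chance): 1/2·-7 + 1/2·-8 = -7.5
C (Minnie): min(9, -1) = -1
Root (Maxine): max(-7.5, -1) = -1

-1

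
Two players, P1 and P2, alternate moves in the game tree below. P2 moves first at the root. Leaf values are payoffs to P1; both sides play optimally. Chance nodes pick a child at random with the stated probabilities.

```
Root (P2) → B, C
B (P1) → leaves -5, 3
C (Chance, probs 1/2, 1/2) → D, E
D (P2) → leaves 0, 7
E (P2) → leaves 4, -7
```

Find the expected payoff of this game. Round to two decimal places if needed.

-3.5

B (P1): max(-5, 3) = 3
D (P2): min(0, 7) = 0
E (P2): min(4, -7) = -7
C (Chance): 1/2·0 + 1/2·-7 = -3.5
Root (P2): min(3, -3.5) = -3.5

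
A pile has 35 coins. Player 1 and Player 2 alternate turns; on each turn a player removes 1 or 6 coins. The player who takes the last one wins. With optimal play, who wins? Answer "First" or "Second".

Compute winning (W) and losing (L) positions by backward induction:
i:   0  1  2  3  4  5  6  7  8  9 10 11 12 13 14 15 16 17 18 19 20 21 22 23 24 25 26 27 28 29 30 31 32 33 34 35
     L  W  L  W  L  W  W  L  W  L  W  L  W  W  L  W  L  W  L  W  W  L  W  L  W  L  W  W  L  W  L  W  L  W  W  L
Position 35 is L, so the second player wins.

Second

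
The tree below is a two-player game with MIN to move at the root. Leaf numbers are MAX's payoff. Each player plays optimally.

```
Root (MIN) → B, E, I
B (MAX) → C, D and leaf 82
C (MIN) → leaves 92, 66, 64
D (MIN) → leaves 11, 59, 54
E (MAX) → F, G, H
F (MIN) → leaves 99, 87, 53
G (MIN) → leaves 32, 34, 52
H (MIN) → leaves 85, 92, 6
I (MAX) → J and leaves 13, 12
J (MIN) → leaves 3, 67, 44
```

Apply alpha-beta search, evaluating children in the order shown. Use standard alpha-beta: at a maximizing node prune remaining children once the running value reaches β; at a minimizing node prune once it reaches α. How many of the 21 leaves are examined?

17

C [α=-∞,β=+∞]: v=64
D [α=64,β=+∞]: v=11 after child 1 ≤ α → α-cutoff, skip 2
B [α=-∞,β=+∞]: v=82
F [α=-∞,β=82]: v=53
G [α=53,β=82]: v=32 after child 1 ≤ α → α-cutoff, skip 2
H [α=53,β=82]: v=6
E [α=-∞,β=82]: v=53
J [α=-∞,β=53]: v=3
I [α=-∞,β=53]: v=13
Root [α=-∞,β=+∞]: v=13
Leaves evaluated: 17 of 21.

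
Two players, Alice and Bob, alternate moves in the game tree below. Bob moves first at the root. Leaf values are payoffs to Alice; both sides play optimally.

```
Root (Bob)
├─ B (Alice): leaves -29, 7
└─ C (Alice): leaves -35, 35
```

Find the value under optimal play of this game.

7

B (Alice): max(-29, 7) = 7
C (Alice): max(-35, 35) = 35
Root (Bob): min(7, 35) = 7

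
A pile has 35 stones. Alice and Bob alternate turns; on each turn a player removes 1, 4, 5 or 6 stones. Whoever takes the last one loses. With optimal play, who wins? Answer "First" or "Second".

Mark each pile size as W (mover wins) or L (mover loses):
i:   0  1  2  3  4  5  6  7  8  9 10 11 12 13 14 15 16 17 18 19 20 21 22 23 24 25 26 27 28 29 30 31 32 33 34 35
     W  L  W  L  W  W  W  W  W  W  L  W  L  W  W  W  W  W  W  L  W  L  W  W  W  W  W  W  L  W  L  W  W  W  W  W
Position 35 is W, so the first player wins.

First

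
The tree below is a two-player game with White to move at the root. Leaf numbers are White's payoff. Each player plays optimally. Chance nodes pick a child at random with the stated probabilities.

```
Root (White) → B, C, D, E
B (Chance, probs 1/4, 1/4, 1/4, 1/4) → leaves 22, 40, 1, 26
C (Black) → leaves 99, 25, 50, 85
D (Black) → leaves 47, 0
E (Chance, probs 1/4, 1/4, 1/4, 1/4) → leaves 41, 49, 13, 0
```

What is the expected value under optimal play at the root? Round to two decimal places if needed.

B (Chance): 1/4·22 + 1/4·40 + 1/4·1 + 1/4·26 = 22.25
C (Black): min(99, 25, 50, 85) = 25
D (Black): min(47, 0) = 0
E (Chance): 1/4·41 + 1/4·49 + 1/4·13 + 1/4·0 = 25.75
Root (White): max(22.25, 25, 0, 25.75) = 25.75

25.75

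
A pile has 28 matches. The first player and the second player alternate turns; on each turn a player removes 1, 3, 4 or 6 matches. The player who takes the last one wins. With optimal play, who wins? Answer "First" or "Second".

W/L table (W = player to move can force a win):
i:   0  1  2  3  4  5  6  7  8  9 10 11 12 13 14 15 16 17 18 19 20 21 22 23 24 25 26 27 28
     L  W  L  W  W  W  W  L  W  L  W  W  W  W  L  W  L  W  W  W  W  L  W  L  W  W  W  W  L
Position 28 is L, so the second player wins.

Second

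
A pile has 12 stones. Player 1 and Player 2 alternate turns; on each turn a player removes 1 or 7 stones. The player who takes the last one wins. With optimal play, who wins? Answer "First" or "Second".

i:   0  1  2  3  4  5  6  7  8  9 10 11 12
     L  W  L  W  L  W  L  W  L  W  L  W  L
Position 12 is L, so the second player wins.

Second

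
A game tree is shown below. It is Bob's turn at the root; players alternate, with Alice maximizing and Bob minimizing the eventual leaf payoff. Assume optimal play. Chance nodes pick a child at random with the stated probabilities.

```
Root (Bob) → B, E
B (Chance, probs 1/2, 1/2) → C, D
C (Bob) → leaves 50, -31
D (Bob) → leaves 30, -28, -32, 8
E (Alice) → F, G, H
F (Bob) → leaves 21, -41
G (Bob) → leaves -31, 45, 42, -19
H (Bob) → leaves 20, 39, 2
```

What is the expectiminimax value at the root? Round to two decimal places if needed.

-31.5

C (Bob): min(50, -31) = -31
D (Bob): min(30, -28, -32, 8) = -32
B (Chance): 1/2·-31 + 1/2·-32 = -31.5
F (Bob): min(21, -41) = -41
G (Bob): min(-31, 45, 42, -19) = -31
H (Bob): min(20, 39, 2) = 2
E (Alice): max(-41, -31, 2) = 2
Root (Bob): min(-31.5, 2) = -31.5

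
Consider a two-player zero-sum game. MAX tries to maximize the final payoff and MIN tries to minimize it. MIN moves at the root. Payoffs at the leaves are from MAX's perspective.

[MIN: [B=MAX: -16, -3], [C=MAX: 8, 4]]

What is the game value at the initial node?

-3

B (MAX): max(-16, -3) = -3
C (MAX): max(8, 4) = 8
Root (MIN): min(-3, 8) = -3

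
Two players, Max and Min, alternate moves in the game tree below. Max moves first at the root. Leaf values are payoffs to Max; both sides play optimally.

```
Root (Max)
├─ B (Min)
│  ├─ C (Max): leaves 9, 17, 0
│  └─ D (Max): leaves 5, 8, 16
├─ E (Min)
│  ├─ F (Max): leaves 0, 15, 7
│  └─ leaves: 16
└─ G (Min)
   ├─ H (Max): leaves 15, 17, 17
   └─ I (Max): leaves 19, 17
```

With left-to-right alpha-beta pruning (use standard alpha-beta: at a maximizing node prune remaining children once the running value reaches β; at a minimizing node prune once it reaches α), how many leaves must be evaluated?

C [α=-∞,β=+∞]: v=17
D [α=-∞,β=17]: v=16
B [α=-∞,β=+∞]: v=16
F [α=16,β=+∞]: v=15
E [α=16,β=+∞]: v=15 after child 1 ≤ α → α-cutoff, skip 1
H [α=16,β=+∞]: v=17
I [α=16,β=17]: v=19 after child 1 ≥ β → β-cutoff, skip 1
G [α=16,β=+∞]: v=17
Root [α=-∞,β=+∞]: v=17
Leaves evaluated: 13 of 15.

13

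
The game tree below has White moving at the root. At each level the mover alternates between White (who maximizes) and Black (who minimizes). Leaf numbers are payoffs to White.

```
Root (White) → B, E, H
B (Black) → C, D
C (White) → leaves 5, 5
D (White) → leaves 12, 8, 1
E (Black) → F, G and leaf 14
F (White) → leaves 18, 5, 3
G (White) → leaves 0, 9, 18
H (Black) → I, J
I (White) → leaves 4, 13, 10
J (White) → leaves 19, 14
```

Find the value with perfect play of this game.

C (White): max(5, 5) = 5
D (White): max(12, 8, 1) = 12
B (Black): min(5, 12) = 5
F (White): max(18, 5, 3) = 18
G (White): max(0, 9, 18) = 18
E (Black): min(18, 18, 14) = 14
I (White): max(4, 13, 10) = 13
J (White): max(19, 14) = 19
H (Black): min(13, 19) = 13
Root (White): max(5, 14, 13) = 14

14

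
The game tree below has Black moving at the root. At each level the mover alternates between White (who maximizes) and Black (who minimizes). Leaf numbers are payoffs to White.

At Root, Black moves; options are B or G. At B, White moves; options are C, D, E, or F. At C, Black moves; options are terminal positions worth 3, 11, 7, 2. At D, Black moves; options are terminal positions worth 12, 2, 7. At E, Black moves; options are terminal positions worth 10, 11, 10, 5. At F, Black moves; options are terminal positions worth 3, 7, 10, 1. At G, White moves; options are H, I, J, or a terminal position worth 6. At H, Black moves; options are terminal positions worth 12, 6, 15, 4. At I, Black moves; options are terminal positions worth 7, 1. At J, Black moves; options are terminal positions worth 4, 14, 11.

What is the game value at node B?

5

C: min(3, 11, 7, 2) = 2
D: min(12, 2, 7) = 2
E: min(10, 11, 10, 5) = 5
F: min(3, 7, 10, 1) = 1
B: max(2, 2, 5, 1) = 5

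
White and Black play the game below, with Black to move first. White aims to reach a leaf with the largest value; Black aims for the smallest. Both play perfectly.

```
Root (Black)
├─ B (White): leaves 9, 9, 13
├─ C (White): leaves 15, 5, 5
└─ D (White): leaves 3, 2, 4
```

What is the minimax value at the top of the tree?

4

B (White): max(9, 9, 13) = 13
C (White): max(15, 5, 5) = 15
D (White): max(3, 2, 4) = 4
Root (Black): min(13, 15, 4) = 4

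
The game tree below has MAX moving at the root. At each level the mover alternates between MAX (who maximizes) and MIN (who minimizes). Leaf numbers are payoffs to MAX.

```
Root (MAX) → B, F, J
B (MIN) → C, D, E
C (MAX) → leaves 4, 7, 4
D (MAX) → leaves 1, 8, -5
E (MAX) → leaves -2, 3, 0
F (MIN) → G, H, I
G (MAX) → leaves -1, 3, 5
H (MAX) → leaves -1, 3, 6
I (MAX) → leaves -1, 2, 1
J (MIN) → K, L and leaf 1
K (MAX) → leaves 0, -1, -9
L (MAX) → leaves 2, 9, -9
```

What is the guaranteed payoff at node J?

0

K: max(0, -1, -9) = 0
L: max(2, 9, -9) = 9
J: min(0, 9, 1) = 0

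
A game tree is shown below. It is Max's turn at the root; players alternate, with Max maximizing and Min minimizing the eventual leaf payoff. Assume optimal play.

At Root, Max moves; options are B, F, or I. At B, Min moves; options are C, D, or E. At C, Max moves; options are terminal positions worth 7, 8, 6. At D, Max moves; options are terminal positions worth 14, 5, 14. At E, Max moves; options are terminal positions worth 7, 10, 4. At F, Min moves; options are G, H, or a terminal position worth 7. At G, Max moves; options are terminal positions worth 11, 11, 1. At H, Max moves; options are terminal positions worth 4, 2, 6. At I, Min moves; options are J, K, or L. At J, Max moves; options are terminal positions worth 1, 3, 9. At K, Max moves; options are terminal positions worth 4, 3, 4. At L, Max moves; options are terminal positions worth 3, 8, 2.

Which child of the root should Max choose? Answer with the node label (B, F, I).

C (Max): max(7, 8, 6) = 8
D (Max): max(14, 5, 14) = 14
E (Max): max(7, 10, 4) = 10
B (Min): min(8, 14, 10) = 8
G (Max): max(11, 11, 1) = 11
H (Max): max(4, 2, 6) = 6
F (Min): min(11, 6, 7) = 6
J (Max): max(1, 3, 9) = 9
K (Max): max(4, 3, 4) = 4
L (Max): max(3, 8, 2) = 8
I (Min): min(9, 4, 8) = 4
Root (Max): max(8, 6, 4) = 8
Max picks the child with the highest value: B (value 8).

B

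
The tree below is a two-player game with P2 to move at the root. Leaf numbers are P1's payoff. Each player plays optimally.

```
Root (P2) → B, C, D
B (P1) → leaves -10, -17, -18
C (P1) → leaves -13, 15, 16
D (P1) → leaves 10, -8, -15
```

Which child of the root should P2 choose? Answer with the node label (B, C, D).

B

B (P1): max(-10, -17, -18) = -10
C (P1): max(-13, 15, 16) = 16
D (P1): max(10, -8, -15) = 10
Root (P2): min(-10, 16, 10) = -10
P2 picks the child with the lowest value: B (value -10).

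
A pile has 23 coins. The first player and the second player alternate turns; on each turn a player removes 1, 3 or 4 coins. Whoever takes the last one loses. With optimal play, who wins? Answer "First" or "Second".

Positions where the player to move wins (W) vs loses (L):
i:   0  1  2  3  4  5  6  7  8  9 10 11 12 13 14 15 16 17 18 19 20 21 22 23
     W  L  W  L  W  W  W  W  L  W  L  W  W  W  W  L  W  L  W  W  W  W  L  W
Position 23 is W, so the first player wins.

First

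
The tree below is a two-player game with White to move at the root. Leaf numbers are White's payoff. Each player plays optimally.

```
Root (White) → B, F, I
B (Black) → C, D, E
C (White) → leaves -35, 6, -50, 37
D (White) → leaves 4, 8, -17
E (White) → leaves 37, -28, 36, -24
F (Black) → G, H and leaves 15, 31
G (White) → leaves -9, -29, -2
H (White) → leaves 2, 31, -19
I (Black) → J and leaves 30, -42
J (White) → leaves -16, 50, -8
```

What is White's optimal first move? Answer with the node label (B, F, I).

B

C (White): max(-35, 6, -50, 37) = 37
D (White): max(4, 8, -17) = 8
E (White): max(37, -28, 36, -24) = 37
B (Black): min(37, 8, 37) = 8
G (White): max(-9, -29, -2) = -2
H (White): max(2, 31, -19) = 31
F (Black): min(-2, 31, 15, 31) = -2
J (White): max(-16, 50, -8) = 50
I (Black): min(50, 30, -42) = -42
Root (White): max(8, -2, -42) = 8
White picks the child with the highest value: B (value 8).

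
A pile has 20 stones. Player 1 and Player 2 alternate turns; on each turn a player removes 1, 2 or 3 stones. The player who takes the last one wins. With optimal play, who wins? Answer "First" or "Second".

Second

Compute winning (W) and losing (L) positions by backward induction:
i:   0  1  2  3  4  5  6  7  8  9 10 11 12 13 14 15 16 17 18 19 20
     L  W  W  W  L  W  W  W  L  W  W  W  L  W  W  W  L  W  W  W  L
Position 20 is L, so the second player wins.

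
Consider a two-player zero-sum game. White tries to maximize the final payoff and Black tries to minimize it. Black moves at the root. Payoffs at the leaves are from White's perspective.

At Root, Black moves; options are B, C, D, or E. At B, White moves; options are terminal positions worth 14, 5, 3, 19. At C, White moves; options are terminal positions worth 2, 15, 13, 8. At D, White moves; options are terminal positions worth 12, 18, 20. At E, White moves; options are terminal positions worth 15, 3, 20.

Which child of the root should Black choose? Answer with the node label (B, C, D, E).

C

B (White): max(14, 5, 3, 19) = 19
C (White): max(2, 15, 13, 8) = 15
D (White): max(12, 18, 20) = 20
E (White): max(15, 3, 20) = 20
Root (Black): min(19, 15, 20, 20) = 15
Black picks the child with the lowest value: C (value 15).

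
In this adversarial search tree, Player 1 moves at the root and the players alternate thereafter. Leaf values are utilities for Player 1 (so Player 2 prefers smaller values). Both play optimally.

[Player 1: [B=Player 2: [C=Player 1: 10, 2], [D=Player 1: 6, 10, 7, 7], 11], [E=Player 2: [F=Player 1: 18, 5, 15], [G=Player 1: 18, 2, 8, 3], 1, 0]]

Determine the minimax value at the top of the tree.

10

C (Player 1): max(10, 2) = 10
D (Player 1): max(6, 10, 7, 7) = 10
B (Player 2): min(10, 10, 11) = 10
F (Player 1): max(18, 5, 15) = 18
G (Player 1): max(18, 2, 8, 3) = 18
E (Player 2): min(18, 18, 1, 0) = 0
Root (Player 1): max(10, 0) = 10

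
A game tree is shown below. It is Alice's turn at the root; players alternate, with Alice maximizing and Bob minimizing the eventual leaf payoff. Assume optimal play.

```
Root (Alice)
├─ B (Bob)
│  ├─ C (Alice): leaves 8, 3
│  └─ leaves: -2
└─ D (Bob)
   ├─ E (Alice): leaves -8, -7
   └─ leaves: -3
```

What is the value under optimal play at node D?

-7

E: max(-8, -7) = -7
D: min(-7, -3) = -7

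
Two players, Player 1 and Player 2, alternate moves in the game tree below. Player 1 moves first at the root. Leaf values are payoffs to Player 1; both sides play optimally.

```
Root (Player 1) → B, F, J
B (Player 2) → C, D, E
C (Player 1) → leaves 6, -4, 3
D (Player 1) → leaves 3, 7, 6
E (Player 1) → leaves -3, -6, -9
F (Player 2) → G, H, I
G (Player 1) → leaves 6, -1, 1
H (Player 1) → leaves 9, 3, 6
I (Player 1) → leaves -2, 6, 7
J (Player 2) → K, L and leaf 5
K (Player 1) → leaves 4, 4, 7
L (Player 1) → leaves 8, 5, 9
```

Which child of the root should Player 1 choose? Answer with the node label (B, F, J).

C (Player 1): max(6, -4, 3) = 6
D (Player 1): max(3, 7, 6) = 7
E (Player 1): max(-3, -6, -9) = -3
B (Player 2): min(6, 7, -3) = -3
G (Player 1): max(6, -1, 1) = 6
H (Player 1): max(9, 3, 6) = 9
I (Player 1): max(-2, 6, 7) = 7
F (Player 2): min(6, 9, 7) = 6
K (Player 1): max(4, 4, 7) = 7
L (Player 1): max(8, 5, 9) = 9
J (Player 2): min(7, 9, 5) = 5
Root (Player 1): max(-3, 6, 5) = 6
Player 1 picks the child with the highest value: F (value 6).

F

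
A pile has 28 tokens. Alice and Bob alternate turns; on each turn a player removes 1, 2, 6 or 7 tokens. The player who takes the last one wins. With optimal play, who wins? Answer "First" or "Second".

First

i:   0  1  2  3  4  5  6  7  8  9 10 11 12 13 14 15 16 17 18 19 20 21 22 23 24 25 26 27 28
     L  W  W  L  W  W  W  W  L  W  W  L  W  W  W  W  L  W  W  L  W  W  W  W  L  W  W  L  W
Position 28 is W, so the first player wins.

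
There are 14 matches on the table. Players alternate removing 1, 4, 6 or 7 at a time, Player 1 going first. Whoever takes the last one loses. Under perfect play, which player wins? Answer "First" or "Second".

Mark each pile size as W (mover wins) or L (mover loses):
i:   0  1  2  3  4  5  6  7  8  9 10 11 12 13 14
     W  L  W  L  W  W  L  W  W  W  W  L  W  W  L
Position 14 is L, so the second player wins.

Second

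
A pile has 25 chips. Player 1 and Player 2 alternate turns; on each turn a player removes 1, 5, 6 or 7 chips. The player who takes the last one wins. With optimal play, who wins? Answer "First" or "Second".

Positions where the player to move wins (W) vs loses (L):
i:   0  1  2  3  4  5  6  7  8  9 10 11 12 13 14 15 16 17 18 19 20 21 22 23 24 25
     L  W  L  W  L  W  W  W  W  W  W  W  L  W  L  W  L  W  W  W  W  W  W  W  L  W
Position 25 is W, so the first player wins.

First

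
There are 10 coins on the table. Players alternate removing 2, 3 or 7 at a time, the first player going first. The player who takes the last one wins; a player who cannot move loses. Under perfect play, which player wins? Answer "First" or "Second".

W/L table (W = player to move can force a win):
i:   0  1  2  3  4  5  6  7  8  9 10
     L  L  W  W  W  L  L  W  W  W  L
Position 10 is L, so the second player wins.

Second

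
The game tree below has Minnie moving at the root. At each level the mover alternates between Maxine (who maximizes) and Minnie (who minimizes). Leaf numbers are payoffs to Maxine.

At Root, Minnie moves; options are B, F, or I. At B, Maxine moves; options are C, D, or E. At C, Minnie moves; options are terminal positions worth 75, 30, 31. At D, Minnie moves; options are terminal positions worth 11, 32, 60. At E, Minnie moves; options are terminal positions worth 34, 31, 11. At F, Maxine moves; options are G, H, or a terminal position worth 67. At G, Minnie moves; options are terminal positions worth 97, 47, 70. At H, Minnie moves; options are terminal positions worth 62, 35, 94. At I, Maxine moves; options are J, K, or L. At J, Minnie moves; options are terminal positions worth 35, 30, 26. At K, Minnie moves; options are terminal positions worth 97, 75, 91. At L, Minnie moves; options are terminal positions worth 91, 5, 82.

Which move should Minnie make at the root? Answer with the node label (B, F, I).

C (Minnie): min(75, 30, 31) = 30
D (Minnie): min(11, 32, 60) = 11
E (Minnie): min(34, 31, 11) = 11
B (Maxine): max(30, 11, 11) = 30
G (Minnie): min(97, 47, 70) = 47
H (Minnie): min(62, 35, 94) = 35
F (Maxine): max(47, 35, 67) = 67
J (Minnie): min(35, 30, 26) = 26
K (Minnie): min(97, 75, 91) = 75
L (Minnie): min(91, 5, 82) = 5
I (Maxine): max(26, 75, 5) = 75
Root (Minnie): min(30, 67, 75) = 30
Minnie picks the child with the lowest value: B (value 30).

B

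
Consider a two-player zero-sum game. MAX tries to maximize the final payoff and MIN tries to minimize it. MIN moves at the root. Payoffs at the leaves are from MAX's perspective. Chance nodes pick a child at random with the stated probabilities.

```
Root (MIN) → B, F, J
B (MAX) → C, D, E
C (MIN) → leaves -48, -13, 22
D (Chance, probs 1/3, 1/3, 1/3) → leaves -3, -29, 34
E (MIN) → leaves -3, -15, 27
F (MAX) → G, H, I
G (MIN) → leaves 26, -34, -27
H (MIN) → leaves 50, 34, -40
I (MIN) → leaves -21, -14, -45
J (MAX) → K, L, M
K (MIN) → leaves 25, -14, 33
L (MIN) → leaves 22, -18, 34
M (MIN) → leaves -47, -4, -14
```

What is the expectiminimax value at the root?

C (MIN): min(-48, -13, 22) = -48
D (Chance): 1/3·-3 + 1/3·-29 + 1/3·34 = 0.67
E (MIN): min(-3, -15, 27) = -15
B (MAX): max(-48, 0.67, -15) = 0.67
G (MIN): min(26, -34, -27) = -34
H (MIN): min(50, 34, -40) = -40
I (MIN): min(-21, -14, -45) = -45
F (MAX): max(-34, -40, -45) = -34
K (MIN): min(25, -14, 33) = -14
L (MIN): min(22, -18, 34) = -18
M (MIN): min(-47, -4, -14) = -47
J (MAX): max(-14, -18, -47) = -14
Root (MIN): min(0.67, -34, -14) = -34

-34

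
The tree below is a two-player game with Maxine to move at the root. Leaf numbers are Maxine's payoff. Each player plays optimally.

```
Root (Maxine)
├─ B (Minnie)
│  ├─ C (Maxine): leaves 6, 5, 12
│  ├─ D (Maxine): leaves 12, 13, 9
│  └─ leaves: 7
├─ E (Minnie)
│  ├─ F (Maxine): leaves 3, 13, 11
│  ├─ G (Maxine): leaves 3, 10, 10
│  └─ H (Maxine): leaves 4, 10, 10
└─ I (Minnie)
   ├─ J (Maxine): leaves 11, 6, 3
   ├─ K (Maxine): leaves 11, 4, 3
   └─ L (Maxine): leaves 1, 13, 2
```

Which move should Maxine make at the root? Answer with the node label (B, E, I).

I

C (Maxine): max(6, 5, 12) = 12
D (Maxine): max(12, 13, 9) = 13
B (Minnie): min(12, 13, 7) = 7
F (Maxine): max(3, 13, 11) = 13
G (Maxine): max(3, 10, 10) = 10
H (Maxine): max(4, 10, 10) = 10
E (Minnie): min(13, 10, 10) = 10
J (Maxine): max(11, 6, 3) = 11
K (Maxine): max(11, 4, 3) = 11
L (Maxine): max(1, 13, 2) = 13
I (Minnie): min(11, 11, 13) = 11
Root (Maxine): max(7, 10, 11) = 11
Maxine picks the child with the highest value: I (value 11).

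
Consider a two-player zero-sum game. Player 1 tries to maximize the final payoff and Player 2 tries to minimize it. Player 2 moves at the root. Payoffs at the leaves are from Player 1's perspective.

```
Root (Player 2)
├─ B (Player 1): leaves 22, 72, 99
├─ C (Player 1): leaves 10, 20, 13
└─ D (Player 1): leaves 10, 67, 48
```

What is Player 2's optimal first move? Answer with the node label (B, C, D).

C

B (Player 1): max(22, 72, 99) = 99
C (Player 1): max(10, 20, 13) = 20
D (Player 1): max(10, 67, 48) = 67
Root (Player 2): min(99, 20, 67) = 20
Player 2 picks the child with the lowest value: C (value 20).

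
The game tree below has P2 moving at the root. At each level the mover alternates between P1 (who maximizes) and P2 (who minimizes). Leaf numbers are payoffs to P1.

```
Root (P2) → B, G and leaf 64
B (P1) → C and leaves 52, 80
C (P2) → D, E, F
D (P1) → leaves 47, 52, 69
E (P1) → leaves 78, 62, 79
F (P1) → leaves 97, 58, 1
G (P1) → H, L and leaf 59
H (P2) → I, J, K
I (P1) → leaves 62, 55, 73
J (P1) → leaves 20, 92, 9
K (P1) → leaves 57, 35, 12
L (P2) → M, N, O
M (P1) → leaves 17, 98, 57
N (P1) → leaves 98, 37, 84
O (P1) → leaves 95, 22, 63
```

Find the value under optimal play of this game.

D (P1): max(47, 52, 69) = 69
E (P1): max(78, 62, 79) = 79
F (P1): max(97, 58, 1) = 97
C (P2): min(69, 79, 97) = 69
B (P1): max(69, 52, 80) = 80
I (P1): max(62, 55, 73) = 73
J (P1): max(20, 92, 9) = 92
K (P1): max(57, 35, 12) = 57
H (P2): min(73, 92, 57) = 57
M (P1): max(17, 98, 57) = 98
N (P1): max(98, 37, 84) = 98
O (P1): max(95, 22, 63) = 95
L (P2): min(98, 98, 95) = 95
G (P1): max(57, 95, 59) = 95
Root (P2): min(80, 95, 64) = 64

64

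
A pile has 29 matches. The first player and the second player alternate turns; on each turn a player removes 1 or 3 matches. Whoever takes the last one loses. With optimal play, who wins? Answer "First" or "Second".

Mark each pile size as W (mover wins) or L (mover loses):
i:   0  1  2  3  4  5  6  7  8  9 10 11 12 13 14 15 16 17 18 19 20 21 22 23 24 25 26 27 28 29
     W  L  W  L  W  L  W  L  W  L  W  L  W  L  W  L  W  L  W  L  W  L  W  L  W  L  W  L  W  L
Position 29 is L, so the second player wins.

Second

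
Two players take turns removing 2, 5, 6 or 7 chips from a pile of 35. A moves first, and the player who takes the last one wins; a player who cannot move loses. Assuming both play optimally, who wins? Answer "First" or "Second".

W/L table (W = player to move can force a win):
i:   0  1  2  3  4  5  6  7  8  9 10 11 12 13 14 15 16 17 18 19 20 21 22 23 24 25 26 27 28 29 30 31 32 33 34 35
     L  L  W  W  L  W  W  W  W  W  W  W  L  L  W  W  L  W  W  W  W  W  W  W  L  L  W  W  L  W  W  W  W  W  W  W
Position 35 is W, so the first player wins.

First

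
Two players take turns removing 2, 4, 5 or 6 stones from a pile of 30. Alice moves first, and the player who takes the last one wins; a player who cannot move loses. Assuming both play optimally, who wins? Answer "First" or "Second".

Positions where the player to move wins (W) vs loses (L):
i:   0  1  2  3  4  5  6  7  8  9 10 11 12 13 14 15 16 17 18 19 20 21 22 23 24 25 26 27 28 29 30
     L  L  W  W  W  W  W  W  L  L  W  W  W  W  W  W  L  L  W  W  W  W  W  W  L  L  W  W  W  W  W
Position 30 is W, so the first player wins.

First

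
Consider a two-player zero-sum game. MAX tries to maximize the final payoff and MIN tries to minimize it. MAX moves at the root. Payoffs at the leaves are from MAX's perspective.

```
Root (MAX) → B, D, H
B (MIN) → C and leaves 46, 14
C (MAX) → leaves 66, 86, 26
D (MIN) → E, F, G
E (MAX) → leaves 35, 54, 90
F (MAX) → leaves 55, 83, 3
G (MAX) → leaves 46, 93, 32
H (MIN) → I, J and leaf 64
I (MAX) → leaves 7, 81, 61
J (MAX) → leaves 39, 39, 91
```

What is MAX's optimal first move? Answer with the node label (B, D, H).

C (MAX): max(66, 86, 26) = 86
B (MIN): min(86, 46, 14) = 14
E (MAX): max(35, 54, 90) = 90
F (MAX): max(55, 83, 3) = 83
G (MAX): max(46, 93, 32) = 93
D (MIN): min(90, 83, 93) = 83
I (MAX): max(7, 81, 61) = 81
J (MAX): max(39, 39, 91) = 91
H (MIN): min(81, 91, 64) = 64
Root (MAX): max(14, 83, 64) = 83
MAX picks the child with the highest value: D (value 83).

D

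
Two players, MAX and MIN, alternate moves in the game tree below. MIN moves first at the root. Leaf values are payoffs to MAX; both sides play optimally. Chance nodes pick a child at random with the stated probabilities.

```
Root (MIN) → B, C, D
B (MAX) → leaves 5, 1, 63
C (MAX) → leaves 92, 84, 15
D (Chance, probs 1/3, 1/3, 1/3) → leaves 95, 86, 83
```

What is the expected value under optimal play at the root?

63

B (MAX): max(5, 1, 63) = 63
C (MAX): max(92, 84, 15) = 92
D (Chance): 1/3·95 + 1/3·86 + 1/3·83 = 88
Root (MIN): min(63, 92, 88) = 63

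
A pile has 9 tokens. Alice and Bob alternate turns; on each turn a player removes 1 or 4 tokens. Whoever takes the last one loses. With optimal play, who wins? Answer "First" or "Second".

W/L table (W = player to move can force a win):
i:   0  1  2  3  4  5  6  7  8  9
     W  L  W  L  W  W  L  W  L  W
Position 9 is W, so the first player wins.

First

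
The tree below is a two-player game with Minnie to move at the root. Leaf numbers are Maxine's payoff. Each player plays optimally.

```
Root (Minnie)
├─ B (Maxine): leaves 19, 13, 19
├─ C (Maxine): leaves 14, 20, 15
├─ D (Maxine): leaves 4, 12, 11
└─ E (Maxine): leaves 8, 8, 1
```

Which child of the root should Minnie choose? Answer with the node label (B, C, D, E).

E

B (Maxine): max(19, 13, 19) = 19
C (Maxine): max(14, 20, 15) = 20
D (Maxine): max(4, 12, 11) = 12
E (Maxine): max(8, 8, 1) = 8
Root (Minnie): min(19, 20, 12, 8) = 8
Minnie picks the child with the lowest value: E (value 8).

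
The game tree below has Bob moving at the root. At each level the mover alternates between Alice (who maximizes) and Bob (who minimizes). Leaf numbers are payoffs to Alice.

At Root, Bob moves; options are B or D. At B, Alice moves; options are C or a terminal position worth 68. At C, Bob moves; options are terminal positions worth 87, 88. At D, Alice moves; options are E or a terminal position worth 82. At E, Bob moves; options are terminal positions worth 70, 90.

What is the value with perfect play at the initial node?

82

C (Bob): min(87, 88) = 87
B (Alice): max(87, 68) = 87
E (Bob): min(70, 90) = 70
D (Alice): max(70, 82) = 82
Root (Bob): min(87, 82) = 82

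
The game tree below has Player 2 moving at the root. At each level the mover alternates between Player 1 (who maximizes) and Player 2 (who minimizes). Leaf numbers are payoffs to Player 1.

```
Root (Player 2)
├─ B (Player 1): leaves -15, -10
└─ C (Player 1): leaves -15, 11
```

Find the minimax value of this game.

-10

B (Player 1): max(-15, -10) = -10
C (Player 1): max(-15, 11) = 11
Root (Player 2): min(-10, 11) = -10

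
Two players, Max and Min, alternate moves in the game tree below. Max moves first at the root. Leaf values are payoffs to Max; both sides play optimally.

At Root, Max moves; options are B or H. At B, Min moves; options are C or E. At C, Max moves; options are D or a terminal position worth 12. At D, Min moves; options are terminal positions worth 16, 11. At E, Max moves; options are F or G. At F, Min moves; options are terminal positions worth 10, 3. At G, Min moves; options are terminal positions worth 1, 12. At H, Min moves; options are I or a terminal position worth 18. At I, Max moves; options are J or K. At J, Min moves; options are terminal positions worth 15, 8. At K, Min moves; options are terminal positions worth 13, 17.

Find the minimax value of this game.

13

D (Min): min(16, 11) = 11
C (Max): max(11, 12) = 12
F (Min): min(10, 3) = 3
G (Min): min(1, 12) = 1
E (Max): max(3, 1) = 3
B (Min): min(12, 3) = 3
J (Min): min(15, 8) = 8
K (Min): min(13, 17) = 13
I (Max): max(8, 13) = 13
H (Min): min(13, 18) = 13
Root (Max): max(3, 13) = 13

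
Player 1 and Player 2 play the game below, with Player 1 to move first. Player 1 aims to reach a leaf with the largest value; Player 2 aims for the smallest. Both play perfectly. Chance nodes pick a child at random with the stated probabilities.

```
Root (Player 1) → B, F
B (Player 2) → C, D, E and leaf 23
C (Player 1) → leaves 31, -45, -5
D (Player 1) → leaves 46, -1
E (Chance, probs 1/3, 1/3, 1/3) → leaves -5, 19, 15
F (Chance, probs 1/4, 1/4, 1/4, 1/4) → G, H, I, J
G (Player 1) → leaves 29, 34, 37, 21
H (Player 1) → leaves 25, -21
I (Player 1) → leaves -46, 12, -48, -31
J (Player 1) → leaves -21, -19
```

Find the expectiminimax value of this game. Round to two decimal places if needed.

C (Player 1): max(31, -45, -5) = 31
D (Player 1): max(46, -1) = 46
E (Chance): 1/3·-5 + 1/3·19 + 1/3·15 = 9.67
B (Player 2): min(31, 46, 9.67, 23) = 9.67
G (Player 1): max(29, 34, 37, 21) = 37
H (Player 1): max(25, -21) = 25
I (Player 1): max(-46, 12, -48, -31) = 12
J (Player 1): max(-21, -19) = -19
F (Chance): 1/4·37 + 1/4·25 + 1/4·12 + 1/4·-19 = 13.75
Root (Player 1): max(9.67, 13.75) = 13.75

13.75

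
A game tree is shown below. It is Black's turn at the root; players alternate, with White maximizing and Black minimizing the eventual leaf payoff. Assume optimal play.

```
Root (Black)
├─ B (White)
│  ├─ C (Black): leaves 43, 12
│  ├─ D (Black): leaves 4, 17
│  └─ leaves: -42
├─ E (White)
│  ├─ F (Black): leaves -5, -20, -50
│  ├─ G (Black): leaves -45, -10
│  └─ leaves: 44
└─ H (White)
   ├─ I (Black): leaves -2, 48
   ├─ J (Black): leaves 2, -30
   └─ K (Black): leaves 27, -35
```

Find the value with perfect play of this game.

C (Black): min(43, 12) = 12
D (Black): min(4, 17) = 4
B (White): max(12, 4, -42) = 12
F (Black): min(-5, -20, -50) = -50
G (Black): min(-45, -10) = -45
E (White): max(-50, -45, 44) = 44
I (Black): min(-2, 48) = -2
J (Black): min(2, -30) = -30
K (Black): min(27, -35) = -35
H (White): max(-2, -30, -35) = -2
Root (Black): min(12, 44, -2) = -2

-2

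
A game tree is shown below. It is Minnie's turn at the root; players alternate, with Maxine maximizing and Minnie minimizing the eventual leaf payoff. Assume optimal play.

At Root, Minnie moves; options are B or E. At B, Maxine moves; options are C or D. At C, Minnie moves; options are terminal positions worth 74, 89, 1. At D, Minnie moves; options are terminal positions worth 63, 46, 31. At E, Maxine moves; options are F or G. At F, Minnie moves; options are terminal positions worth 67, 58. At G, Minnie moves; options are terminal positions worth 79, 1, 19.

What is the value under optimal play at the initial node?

C (Minnie): min(74, 89, 1) = 1
D (Minnie): min(63, 46, 31) = 31
B (Maxine): max(1, 31) = 31
F (Minnie): min(67, 58) = 58
G (Minnie): min(79, 1, 19) = 1
E (Maxine): max(58, 1) = 58
Root (Minnie): min(31, 58) = 31

31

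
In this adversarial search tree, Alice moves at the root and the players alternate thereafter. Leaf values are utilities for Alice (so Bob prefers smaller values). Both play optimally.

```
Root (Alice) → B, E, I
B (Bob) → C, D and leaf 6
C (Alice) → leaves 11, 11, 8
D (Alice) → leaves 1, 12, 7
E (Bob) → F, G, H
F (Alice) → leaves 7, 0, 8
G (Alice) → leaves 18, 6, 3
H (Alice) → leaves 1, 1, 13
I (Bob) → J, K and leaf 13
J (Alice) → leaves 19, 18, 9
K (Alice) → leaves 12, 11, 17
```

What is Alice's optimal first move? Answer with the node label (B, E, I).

I

C (Alice): max(11, 11, 8) = 11
D (Alice): max(1, 12, 7) = 12
B (Bob): min(11, 12, 6) = 6
F (Alice): max(7, 0, 8) = 8
G (Alice): max(18, 6, 3) = 18
H (Alice): max(1, 1, 13) = 13
E (Bob): min(8, 18, 13) = 8
J (Alice): max(19, 18, 9) = 19
K (Alice): max(12, 11, 17) = 17
I (Bob): min(19, 17, 13) = 13
Root (Alice): max(6, 8, 13) = 13
Alice picks the child with the highest value: I (value 13).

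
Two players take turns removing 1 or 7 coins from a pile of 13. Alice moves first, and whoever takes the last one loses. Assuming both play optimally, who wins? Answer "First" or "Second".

Compute winning (W) and losing (L) positions by backward induction:
i:   0  1  2  3  4  5  6  7  8  9 10 11 12 13
     W  L  W  L  W  L  W  L  W  L  W  L  W  L
Position 13 is L, so the second player wins.

Second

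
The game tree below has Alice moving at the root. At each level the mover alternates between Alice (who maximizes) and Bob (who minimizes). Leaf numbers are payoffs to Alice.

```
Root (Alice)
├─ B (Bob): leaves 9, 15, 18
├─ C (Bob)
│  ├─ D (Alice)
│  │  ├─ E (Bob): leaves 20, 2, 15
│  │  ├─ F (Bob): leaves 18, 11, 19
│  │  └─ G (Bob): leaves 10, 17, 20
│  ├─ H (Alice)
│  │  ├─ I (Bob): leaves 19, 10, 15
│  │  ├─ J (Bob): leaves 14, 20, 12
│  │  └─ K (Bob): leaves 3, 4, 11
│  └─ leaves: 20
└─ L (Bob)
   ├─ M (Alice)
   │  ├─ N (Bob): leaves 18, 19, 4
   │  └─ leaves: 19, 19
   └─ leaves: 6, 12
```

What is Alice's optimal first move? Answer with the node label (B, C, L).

B (Bob): min(9, 15, 18) = 9
E (Bob): min(20, 2, 15) = 2
F (Bob): min(18, 11, 19) = 11
G (Bob): min(10, 17, 20) = 10
D (Alice): max(2, 11, 10) = 11
I (Bob): min(19, 10, 15) = 10
J (Bob): min(14, 20, 12) = 12
K (Bob): min(3, 4, 11) = 3
H (Alice): max(10, 12, 3) = 12
C (Bob): min(11, 12, 20) = 11
N (Bob): min(18, 19, 4) = 4
M (Alice): max(4, 19, 19) = 19
L (Bob): min(19, 6, 12) = 6
Root (Alice): max(9, 11, 6) = 11
Alice picks the child with the highest value: C (value 11).

C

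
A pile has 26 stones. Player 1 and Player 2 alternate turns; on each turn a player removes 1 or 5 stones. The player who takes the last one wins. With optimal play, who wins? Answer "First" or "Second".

Second

Mark each pile size as W (mover wins) or L (mover loses):
i:   0  1  2  3  4  5  6  7  8  9 10 11 12 13 14 15 16 17 18 19 20 21 22 23 24 25 26
     L  W  L  W  L  W  L  W  L  W  L  W  L  W  L  W  L  W  L  W  L  W  L  W  L  W  L
Position 26 is L, so the second player wins.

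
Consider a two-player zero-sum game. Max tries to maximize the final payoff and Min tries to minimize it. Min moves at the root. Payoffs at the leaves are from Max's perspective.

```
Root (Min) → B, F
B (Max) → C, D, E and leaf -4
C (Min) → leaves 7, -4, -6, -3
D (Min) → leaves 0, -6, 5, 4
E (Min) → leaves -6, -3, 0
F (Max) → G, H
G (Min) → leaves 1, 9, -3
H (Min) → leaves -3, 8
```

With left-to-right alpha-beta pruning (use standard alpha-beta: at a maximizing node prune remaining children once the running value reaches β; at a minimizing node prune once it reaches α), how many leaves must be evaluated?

11

C [α=-∞,β=+∞]: v=-6
D [α=-6,β=+∞]: v=-6 after child 2 ≤ α → α-cutoff, skip 2
E [α=-6,β=+∞]: v=-6 after child 1 ≤ α → α-cutoff, skip 2
B [α=-∞,β=+∞]: v=-4
G [α=-∞,β=-4]: v=-3
F [α=-∞,β=-4]: v=-3 after child 1 ≥ β → β-cutoff, skip 1
Root [α=-∞,β=+∞]: v=-4
Leaves evaluated: 11 of 17.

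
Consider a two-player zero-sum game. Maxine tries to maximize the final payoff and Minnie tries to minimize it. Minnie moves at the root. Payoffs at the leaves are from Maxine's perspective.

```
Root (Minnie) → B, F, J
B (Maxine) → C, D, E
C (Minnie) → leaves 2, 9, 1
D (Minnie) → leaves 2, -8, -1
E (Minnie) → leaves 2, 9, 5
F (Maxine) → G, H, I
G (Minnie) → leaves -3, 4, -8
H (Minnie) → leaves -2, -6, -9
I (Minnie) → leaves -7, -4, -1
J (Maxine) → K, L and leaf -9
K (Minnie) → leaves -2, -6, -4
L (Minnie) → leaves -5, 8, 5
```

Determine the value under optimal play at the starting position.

C (Minnie): min(2, 9, 1) = 1
D (Minnie): min(2, -8, -1) = -8
E (Minnie): min(2, 9, 5) = 2
B (Maxine): max(1, -8, 2) = 2
G (Minnie): min(-3, 4, -8) = -8
H (Minnie): min(-2, -6, -9) = -9
I (Minnie): min(-7, -4, -1) = -7
F (Maxine): max(-8, -9, -7) = -7
K (Minnie): min(-2, -6, -4) = -6
L (Minnie): min(-5, 8, 5) = -5
J (Maxine): max(-6, -5, -9) = -5
Root (Minnie): min(2, -7, -5) = -7

-7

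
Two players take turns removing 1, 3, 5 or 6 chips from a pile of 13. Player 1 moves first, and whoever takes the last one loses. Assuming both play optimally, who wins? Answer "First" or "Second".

First

Compute winning (W) and losing (L) positions by backward induction:
i:   0  1  2  3  4  5  6  7  8  9 10 11 12 13
     W  L  W  L  W  L  W  W  W  W  W  W  L  W
Position 13 is W, so the first player wins.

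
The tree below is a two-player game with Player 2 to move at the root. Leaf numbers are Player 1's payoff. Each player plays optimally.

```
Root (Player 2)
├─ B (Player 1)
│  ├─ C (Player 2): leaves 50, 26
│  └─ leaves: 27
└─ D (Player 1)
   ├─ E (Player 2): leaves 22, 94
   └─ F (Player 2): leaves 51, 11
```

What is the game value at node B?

27

C: min(50, 26) = 26
B: max(26, 27) = 27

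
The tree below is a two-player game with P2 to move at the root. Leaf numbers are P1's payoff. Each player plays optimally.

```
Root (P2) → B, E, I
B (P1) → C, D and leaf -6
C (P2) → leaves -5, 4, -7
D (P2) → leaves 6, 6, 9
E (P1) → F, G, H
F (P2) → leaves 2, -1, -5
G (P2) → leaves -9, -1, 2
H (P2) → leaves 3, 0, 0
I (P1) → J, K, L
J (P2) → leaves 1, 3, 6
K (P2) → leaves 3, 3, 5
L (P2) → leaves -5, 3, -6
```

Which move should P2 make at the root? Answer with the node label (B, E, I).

C (P2): min(-5, 4, -7) = -7
D (P2): min(6, 6, 9) = 6
B (P1): max(-7, 6, -6) = 6
F (P2): min(2, -1, -5) = -5
G (P2): min(-9, -1, 2) = -9
H (P2): min(3, 0, 0) = 0
E (P1): max(-5, -9, 0) = 0
J (P2): min(1, 3, 6) = 1
K (P2): min(3, 3, 5) = 3
L (P2): min(-5, 3, -6) = -6
I (P1): max(1, 3, -6) = 3
Root (P2): min(6, 0, 3) = 0
P2 picks the child with the lowest value: E (value 0).

E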